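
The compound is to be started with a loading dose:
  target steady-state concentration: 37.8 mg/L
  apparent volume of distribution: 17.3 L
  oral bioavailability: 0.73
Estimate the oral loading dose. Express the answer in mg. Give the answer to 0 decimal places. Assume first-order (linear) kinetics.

LD = Css × Vd / F = 37.8 × 17.3 / 0.73 = 895.8 mg

896 mg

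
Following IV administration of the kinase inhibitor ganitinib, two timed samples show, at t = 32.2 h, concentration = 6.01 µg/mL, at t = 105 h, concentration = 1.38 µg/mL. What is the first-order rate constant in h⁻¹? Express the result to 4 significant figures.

k = ln(C₁/C₂) / (t₂ − t₁) = ln(6.01/1.38) / (105 − 32.2)
  = 1.471 / 72.80 = 0.02021 h⁻¹

0.02021 h⁻¹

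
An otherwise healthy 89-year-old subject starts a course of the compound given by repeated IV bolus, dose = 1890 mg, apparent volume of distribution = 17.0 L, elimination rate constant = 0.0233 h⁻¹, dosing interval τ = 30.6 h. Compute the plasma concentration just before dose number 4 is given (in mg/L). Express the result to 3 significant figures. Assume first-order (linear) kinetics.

94.3 mg/L

C₀ per dose = Dose / Vd = 1890 / 17.0 = 111.2 mg/L
Fraction remaining after one interval: r = e^(−kτ) = e^(−0.02330 × 30.6) = 0.4902
Before dose 4, 3 doses have been given (aged 1τ, 2τ, 3τ).
C_trough = C₀ × (r + r² + … + r^3) = C₀ × r(1−r^3)/(1−r)
        = 111.2 × 0.4902 × (1 − 0.1178) / (1 − 0.4902) = 94.33 mg/L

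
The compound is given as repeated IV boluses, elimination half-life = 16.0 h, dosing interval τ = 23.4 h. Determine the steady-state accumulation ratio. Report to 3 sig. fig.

k = ln2 / t½ = 0.693147 / 16.0 = 0.04332 h⁻¹
e^(−kτ) = e^(−0.04332 × 23.4) = 0.3629
Accumulation ratio R = 1 / (1 − e^(−kτ)) = 1 / (1 − 0.3629) = 1.570

1.57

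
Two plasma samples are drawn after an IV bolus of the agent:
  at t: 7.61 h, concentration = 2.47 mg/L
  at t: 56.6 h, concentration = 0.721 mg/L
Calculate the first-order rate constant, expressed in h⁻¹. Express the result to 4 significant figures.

0.02513 h⁻¹

k = ln(C₁/C₂) / (t₂ − t₁) = ln(2.47/0.721) / (56.6 − 7.61)
  = 1.231 / 48.99 = 0.02513 h⁻¹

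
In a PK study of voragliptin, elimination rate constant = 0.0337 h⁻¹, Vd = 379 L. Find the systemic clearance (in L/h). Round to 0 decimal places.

13 L/h

CL = k × Vd = 0.0337 × 379 = 12.77 L/h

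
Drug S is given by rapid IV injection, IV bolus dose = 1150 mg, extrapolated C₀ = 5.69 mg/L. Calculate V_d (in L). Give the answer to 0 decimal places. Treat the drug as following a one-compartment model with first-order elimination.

Vd = Dose / C₀ = 1150 / 5.69 = 202.1 L

202 L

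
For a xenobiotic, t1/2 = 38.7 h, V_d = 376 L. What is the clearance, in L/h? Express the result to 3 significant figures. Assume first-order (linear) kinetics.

k = ln2 / t½ = 0.693147 / 38.7 = 0.01791 h⁻¹
CL = k × Vd = 0.01791 × 376 = 6.734 L/h

6.73 L/h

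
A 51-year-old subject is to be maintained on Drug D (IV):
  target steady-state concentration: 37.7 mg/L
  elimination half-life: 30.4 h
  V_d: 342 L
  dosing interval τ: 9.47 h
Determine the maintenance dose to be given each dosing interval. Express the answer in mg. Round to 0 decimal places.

2784 mg

k = ln2 / t½ = 0.693147 / 30.4 = 0.02280 h⁻¹
CL = k × Vd = 0.02280 × 342 = 7.798 L/h
At steady state, Dose/τ = Css × CL.
Dose = Css × CL × τ = 37.7 × 7.798 × 9.47 = 2784 mg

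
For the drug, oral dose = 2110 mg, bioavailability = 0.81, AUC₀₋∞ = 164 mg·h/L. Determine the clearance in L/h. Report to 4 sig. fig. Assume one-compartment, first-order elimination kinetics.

CL = F·Dose / AUC = 0.81 × 2110 / 164 = 10.42 L/h

10.42 L/h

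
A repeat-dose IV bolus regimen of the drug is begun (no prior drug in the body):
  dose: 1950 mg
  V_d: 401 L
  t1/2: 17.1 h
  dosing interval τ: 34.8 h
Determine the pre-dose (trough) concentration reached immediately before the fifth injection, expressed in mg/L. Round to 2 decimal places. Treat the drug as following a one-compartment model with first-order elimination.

1.56 mg/L

C₀ per dose = Dose / Vd = 1950 / 401 = 4.863 mg/L
k = ln2 / t½ = 0.693147 / 17.1 = 0.04053 h⁻¹
Fraction remaining after one interval: r = e^(−kτ) = e^(−0.04053 × 34.8) = 0.2440
Before dose 5, 4 doses have been given (aged 1τ, 2τ, 3τ, 4τ).
C_trough = C₀ × (r + r² + … + r^4) = C₀ × r(1−r^4)/(1−r)
        = 4.863 × 0.2440 × (1 − 0.003545) / (1 − 0.2440) = 1.564 mg/L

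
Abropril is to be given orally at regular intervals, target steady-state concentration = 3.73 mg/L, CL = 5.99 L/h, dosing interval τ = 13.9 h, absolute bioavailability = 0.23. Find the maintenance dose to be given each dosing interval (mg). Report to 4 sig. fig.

At steady state, F × (Dose/τ) = Css × CL.
Dose = Css × CL × τ / F = 3.73 × 5.990 × 13.9 / 0.23 = 1350 mg

1350 mg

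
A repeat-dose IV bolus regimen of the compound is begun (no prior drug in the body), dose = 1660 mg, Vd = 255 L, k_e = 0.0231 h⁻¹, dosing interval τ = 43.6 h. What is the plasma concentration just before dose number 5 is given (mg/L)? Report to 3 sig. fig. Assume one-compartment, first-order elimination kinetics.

3.68 mg/L

C₀ per dose = Dose / Vd = 1660 / 255 = 6.510 mg/L
Fraction remaining after one interval: r = e^(−kτ) = e^(−0.02310 × 43.6) = 0.3653
Before dose 5, 4 doses have been given (aged 1τ, 2τ, 3τ, 4τ).
C_trough = C₀ × (r + r² + … + r^4) = C₀ × r(1−r^4)/(1−r)
        = 6.510 × 0.3653 × (1 − 0.01781) / (1 − 0.3653) = 3.680 mg/L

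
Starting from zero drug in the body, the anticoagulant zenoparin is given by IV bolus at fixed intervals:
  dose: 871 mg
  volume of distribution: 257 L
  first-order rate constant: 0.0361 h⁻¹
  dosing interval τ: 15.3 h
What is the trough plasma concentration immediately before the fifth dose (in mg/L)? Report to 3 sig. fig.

C₀ per dose = Dose / Vd = 871 / 257 = 3.389 mg/L
Fraction remaining after one interval: r = e^(−kτ) = e^(−0.03610 × 15.3) = 0.5756
Before dose 5, 4 doses have been given (aged 1τ, 2τ, 3τ, 4τ).
C_trough = C₀ × (r + r² + … + r^4) = C₀ × r(1−r^4)/(1−r)
        = 3.389 × 0.5756 × (1 − 0.1098) / (1 − 0.5756) = 4.092 mg/L

4.09 mg/L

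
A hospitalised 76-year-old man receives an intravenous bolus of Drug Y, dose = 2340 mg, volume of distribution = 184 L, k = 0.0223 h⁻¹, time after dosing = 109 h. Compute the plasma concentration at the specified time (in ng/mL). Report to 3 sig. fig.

1120 ng/mL

C₀ = Dose / Vd = 2340 / 184 = 12.72 mg/L
C = C₀ · e^(−k·t) = 12.72 × e^(−0.02230 × 109)
  = 12.72 × 0.08798 = 1.119 mg/L
Convert: 1.119 mg/L × 1000 = 1119 ng/mL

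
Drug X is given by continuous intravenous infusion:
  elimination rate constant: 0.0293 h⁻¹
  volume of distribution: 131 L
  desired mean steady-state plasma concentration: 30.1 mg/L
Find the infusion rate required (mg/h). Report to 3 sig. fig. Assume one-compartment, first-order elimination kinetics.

116 mg/h

CL = k × Vd = 0.02930 × 131 = 3.838 L/h
At steady state, infusion rate R₀ = Css × CL = 30.1 × 3.838 = 115.5 mg/h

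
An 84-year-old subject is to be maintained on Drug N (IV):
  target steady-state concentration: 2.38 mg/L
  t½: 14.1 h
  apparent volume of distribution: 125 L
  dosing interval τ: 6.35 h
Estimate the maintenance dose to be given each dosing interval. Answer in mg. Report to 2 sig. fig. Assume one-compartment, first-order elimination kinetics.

k = ln2 / t½ = 0.693147 / 14.1 = 0.04916 h⁻¹
CL = k × Vd = 0.04916 × 125 = 6.145 L/h
At steady state, Dose/τ = Css × CL.
Dose = Css × CL × τ = 2.38 × 6.145 × 6.35 = 92.87 mg

93 mg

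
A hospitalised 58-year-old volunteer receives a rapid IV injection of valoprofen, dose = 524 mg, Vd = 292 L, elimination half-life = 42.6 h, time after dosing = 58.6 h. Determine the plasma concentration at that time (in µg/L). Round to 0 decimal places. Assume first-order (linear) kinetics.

C₀ = Dose / Vd = 524.0 / 292 = 1.795 mg/L
k = ln2 / t½ = 0.693147 / 42.6 = 0.01627 h⁻¹
C = C₀ · e^(−k·t) = 1.795 × e^(−0.01627 × 58.6)
  = 1.795 × 0.3854 = 0.6918 mg/L
Convert: 0.6918 mg/L × 1000 = 691.8 µg/L

692 µg/L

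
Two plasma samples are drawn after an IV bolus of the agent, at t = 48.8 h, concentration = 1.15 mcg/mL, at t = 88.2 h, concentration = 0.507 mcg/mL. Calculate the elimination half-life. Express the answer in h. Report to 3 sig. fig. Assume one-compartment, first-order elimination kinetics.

33.3 h

k = ln(C₁/C₂) / (t₂ − t₁) = ln(1.15/0.507) / (88.2 − 48.8)
  = 0.8190 / 39.40 = 0.02079 h⁻¹
t½ = ln2 / k = 0.693147 / 0.02079 = 33.34 h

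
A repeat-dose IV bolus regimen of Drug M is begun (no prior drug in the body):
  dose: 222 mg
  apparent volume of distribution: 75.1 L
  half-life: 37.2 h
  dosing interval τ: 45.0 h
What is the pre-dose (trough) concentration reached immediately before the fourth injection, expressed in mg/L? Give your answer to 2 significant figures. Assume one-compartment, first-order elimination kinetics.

C₀ per dose = Dose / Vd = 222 / 75.1 = 2.956 mg/L
k = ln2 / t½ = 0.693147 / 37.2 = 0.01863 h⁻¹
Fraction remaining after one interval: r = e^(−kτ) = e^(−0.01863 × 45.0) = 0.4324
Before dose 4, 3 doses have been given (aged 1τ, 2τ, 3τ).
C_trough = C₀ × (r + r² + … + r^3) = C₀ × r(1−r^3)/(1−r)
        = 2.956 × 0.4324 × (1 − 0.08085) / (1 − 0.4324) = 2.070 mg/L

2.1 mg/L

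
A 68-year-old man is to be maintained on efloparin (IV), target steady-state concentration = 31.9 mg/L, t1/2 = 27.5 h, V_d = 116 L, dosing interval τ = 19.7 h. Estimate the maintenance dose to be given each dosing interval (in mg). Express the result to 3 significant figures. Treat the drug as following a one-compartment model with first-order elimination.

k = ln2 / t½ = 0.693147 / 27.5 = 0.02521 h⁻¹
CL = k × Vd = 0.02521 × 116 = 2.924 L/h
At steady state, Dose/τ = Css × CL.
Dose = Css × CL × τ = 31.9 × 2.924 × 19.7 = 1838 mg

1840 mg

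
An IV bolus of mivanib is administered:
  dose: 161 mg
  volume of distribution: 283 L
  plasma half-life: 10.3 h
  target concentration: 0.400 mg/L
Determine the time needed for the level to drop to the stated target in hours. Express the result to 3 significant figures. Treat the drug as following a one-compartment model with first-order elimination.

C₀ = Dose / Vd = 161.0 / 283 = 0.5689 mg/L
k = ln2 / t½ = 0.693147 / 10.3 = 0.06730 h⁻¹
t = ln(C₀ / C) / k = ln(0.5689 / 0.400) / 0.06730
  = ln(1.422) / 0.06730 = 0.3521 / 0.06730 = 5.232 h

5.23 h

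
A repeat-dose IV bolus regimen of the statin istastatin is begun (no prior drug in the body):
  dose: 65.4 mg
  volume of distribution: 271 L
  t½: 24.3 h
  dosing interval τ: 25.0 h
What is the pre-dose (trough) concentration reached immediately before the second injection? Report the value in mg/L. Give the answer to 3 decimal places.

C₀ per dose = Dose / Vd = 65.4 / 271 = 0.2413 mg/L
k = ln2 / t½ = 0.693147 / 24.3 = 0.02852 h⁻¹
Fraction remaining after one interval: r = e^(−kτ) = e^(−0.02852 × 25.0) = 0.4902
Before dose 2, 1 dose has been given (aged 1τ).
C_trough = C₀ × r = 0.2413 × 0.4902 = 0.1183 mg/L

0.118 mg/L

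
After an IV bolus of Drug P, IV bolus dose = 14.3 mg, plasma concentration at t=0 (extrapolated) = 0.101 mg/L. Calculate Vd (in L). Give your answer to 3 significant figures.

142 L

Vd = Dose / C₀ = 14.30 / 0.101 = 141.6 L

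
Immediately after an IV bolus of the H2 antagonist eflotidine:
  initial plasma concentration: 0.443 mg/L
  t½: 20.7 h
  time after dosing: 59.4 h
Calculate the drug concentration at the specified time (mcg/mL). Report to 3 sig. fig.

k = ln2 / t½ = 0.693147 / 20.7 = 0.03349 h⁻¹
C = C₀ · e^(−k·t) = 0.4430 × e^(−0.03349 × 59.4)
  = 0.4430 × 0.1368 = 0.06060 mg/L
(0.06060 mg/L = 0.06060 mcg/mL)

0.0606 mcg/mL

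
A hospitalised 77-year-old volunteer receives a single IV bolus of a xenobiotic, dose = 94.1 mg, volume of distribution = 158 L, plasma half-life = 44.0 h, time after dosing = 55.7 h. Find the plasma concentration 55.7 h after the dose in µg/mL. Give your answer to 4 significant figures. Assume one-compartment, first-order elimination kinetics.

0.2477 µg/mL

C₀ = Dose / Vd = 94.10 / 158 = 0.5956 mg/L
k = ln2 / t½ = 0.693147 / 44.0 = 0.01575 h⁻¹
C = C₀ · e^(−k·t) = 0.5956 × e^(−0.01575 × 55.7)
  = 0.5956 × 0.4159 = 0.2477 mg/L
(0.2477 mg/L = 0.2477 µg/mL)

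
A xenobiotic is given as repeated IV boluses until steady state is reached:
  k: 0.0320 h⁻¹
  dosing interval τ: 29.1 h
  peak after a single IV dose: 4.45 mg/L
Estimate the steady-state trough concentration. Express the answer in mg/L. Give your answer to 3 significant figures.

e^(−kτ) = e^(−0.03200 × 29.1) = 0.3941
Accumulation ratio R = 1 / (1 − e^(−kτ)) = 1 / (1 − 0.3941) = 1.650
Steady-state trough = C₀ × R × e^(−kτ) = 4.45 × 1.650 × 0.3941 = 2.894 mg/L

2.89 mg/L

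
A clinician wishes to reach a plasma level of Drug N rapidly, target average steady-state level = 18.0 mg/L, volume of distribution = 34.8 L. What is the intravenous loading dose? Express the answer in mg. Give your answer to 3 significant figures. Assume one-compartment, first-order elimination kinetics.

LD = Css × Vd = 18.0 × 34.8 = 626.4 mg

626 mg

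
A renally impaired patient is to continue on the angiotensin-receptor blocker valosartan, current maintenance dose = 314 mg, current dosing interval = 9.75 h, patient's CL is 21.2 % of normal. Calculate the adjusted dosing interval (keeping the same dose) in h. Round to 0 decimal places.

46 h

To keep the same average steady-state level, dosing rate must scale with clearance.
CL ratio = 21.2 / 100 = 0.2120
New interval (same dose) = 9.75 / 0.2120 = 45.99 h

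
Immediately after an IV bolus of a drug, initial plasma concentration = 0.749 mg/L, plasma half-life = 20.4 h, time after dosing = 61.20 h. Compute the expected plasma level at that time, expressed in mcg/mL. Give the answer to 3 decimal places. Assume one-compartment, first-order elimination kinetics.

k = ln2 / t½ = 0.693147 / 20.4 = 0.03398 h⁻¹
t / t½ = 61.20 / 20.4 = 3 half-lives
C = C₀ × (1/2)^3 = 0.7490 × 0.1250 = 0.09363 mg/L
(0.09363 mg/L = 0.09363 mcg/mL)

0.094 mcg/mL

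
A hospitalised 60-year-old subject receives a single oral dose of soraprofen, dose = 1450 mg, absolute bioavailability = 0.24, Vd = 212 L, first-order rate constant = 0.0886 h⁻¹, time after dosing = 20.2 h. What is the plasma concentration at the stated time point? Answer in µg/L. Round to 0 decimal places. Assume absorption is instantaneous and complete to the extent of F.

274 µg/L

Amount reaching circulation = F × Dose = 0.24 × 1450 = 348.0 mg
C₀ = F·Dose / Vd = 348.0 / 212 = 1.642 mg/L
C = C₀ · e^(−k·t) = 1.642 × e^(−0.08860 × 20.2)
  = 1.642 × 0.1670 = 0.2742 mg/L
Convert: 0.2742 mg/L × 1000 = 274.2 µg/L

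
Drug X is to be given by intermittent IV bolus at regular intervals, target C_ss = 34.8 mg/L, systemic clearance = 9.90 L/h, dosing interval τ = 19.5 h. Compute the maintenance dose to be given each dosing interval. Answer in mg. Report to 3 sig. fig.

At steady state, Dose/τ = Css × CL.
Dose = Css × CL × τ = 34.8 × 9.900 × 19.5 = 6718 mg

6720 mg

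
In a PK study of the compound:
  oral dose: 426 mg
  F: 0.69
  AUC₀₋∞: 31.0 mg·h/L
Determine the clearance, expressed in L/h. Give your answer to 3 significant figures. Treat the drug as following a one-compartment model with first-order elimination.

9.48 L/h

CL = F·Dose / AUC = 0.69 × 426 / 31.0 = 9.482 L/h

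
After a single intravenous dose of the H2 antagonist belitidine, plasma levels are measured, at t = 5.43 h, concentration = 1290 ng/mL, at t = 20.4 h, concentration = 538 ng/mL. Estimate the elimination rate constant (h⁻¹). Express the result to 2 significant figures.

k = ln(C₁/C₂) / (t₂ − t₁) = ln(1290/538) / (20.4 − 5.43)
  = 0.8745 / 14.97 = 0.05842 h⁻¹

0.058 h⁻¹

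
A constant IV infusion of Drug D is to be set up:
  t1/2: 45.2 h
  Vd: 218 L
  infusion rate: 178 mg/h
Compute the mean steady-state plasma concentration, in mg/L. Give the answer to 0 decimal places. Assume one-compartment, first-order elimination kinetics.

53 mg/L

k = ln2 / t½ = 0.693147 / 45.2 = 0.01534 h⁻¹
CL = k × Vd = 0.01534 × 218 = 3.344 L/h
At steady state Css = R₀ / CL = 178 / 3.344 = 53.23 mg/L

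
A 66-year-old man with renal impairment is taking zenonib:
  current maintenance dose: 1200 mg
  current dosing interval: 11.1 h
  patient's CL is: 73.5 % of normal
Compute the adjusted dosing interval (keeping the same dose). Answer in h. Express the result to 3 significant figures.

To keep the same average steady-state level, dosing rate must scale with clearance.
CL ratio = 73.5 / 100 = 0.7350
New interval (same dose) = 11.1 / 0.7350 = 15.10 h

15.1 h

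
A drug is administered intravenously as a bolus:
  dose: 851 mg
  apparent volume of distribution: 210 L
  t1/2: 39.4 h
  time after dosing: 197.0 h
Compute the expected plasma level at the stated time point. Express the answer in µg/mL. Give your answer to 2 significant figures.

0.13 µg/mL

C₀ = Dose / Vd = 851.0 / 210 = 4.052 mg/L
k = ln2 / t½ = 0.693147 / 39.4 = 0.01759 h⁻¹
t / t½ = 197.0 / 39.4 = 5 half-lives
C = C₀ × (1/2)^5 = 4.052 × 0.03125 = 0.1266 mg/L
(0.1266 mg/L = 0.1266 µg/mL)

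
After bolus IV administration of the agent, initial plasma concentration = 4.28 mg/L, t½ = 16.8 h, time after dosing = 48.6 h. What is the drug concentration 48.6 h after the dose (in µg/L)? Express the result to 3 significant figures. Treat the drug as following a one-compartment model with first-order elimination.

576 µg/L

k = ln2 / t½ = 0.693147 / 16.8 = 0.04126 h⁻¹
C = C₀ · e^(−k·t) = 4.280 × e^(−0.04126 × 48.6)
  = 4.280 × 0.1346 = 0.5761 mg/L
Convert: 0.5761 mg/L × 1000 = 576.1 µg/L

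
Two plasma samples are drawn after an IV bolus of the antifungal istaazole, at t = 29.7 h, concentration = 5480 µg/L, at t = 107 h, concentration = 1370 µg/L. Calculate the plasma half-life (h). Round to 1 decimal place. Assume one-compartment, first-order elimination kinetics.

38.7 h

k = ln(C₁/C₂) / (t₂ − t₁) = ln(5480/1370) / (107 − 29.7)
  = 1.386 / 77.30 = 0.01793 h⁻¹
t½ = ln2 / k = 0.693147 / 0.01793 = 38.66 h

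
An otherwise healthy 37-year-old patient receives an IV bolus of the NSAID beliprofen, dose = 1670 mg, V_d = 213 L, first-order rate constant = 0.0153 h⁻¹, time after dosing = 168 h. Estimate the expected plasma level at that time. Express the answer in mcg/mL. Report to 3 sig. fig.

0.600 mcg/mL

C₀ = Dose / Vd = 1670 / 213 = 7.840 mg/L
C = C₀ · e^(−k·t) = 7.840 × e^(−0.01530 × 168)
  = 7.840 × 0.07650 = 0.5998 mg/L
(0.5998 mg/L = 0.5998 mcg/mL)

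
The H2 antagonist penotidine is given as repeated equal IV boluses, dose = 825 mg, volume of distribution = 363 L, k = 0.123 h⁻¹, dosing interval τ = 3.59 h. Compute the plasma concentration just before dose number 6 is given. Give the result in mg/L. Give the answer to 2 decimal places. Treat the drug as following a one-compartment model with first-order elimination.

3.64 mg/L

C₀ per dose = Dose / Vd = 825 / 363 = 2.273 mg/L
Fraction remaining after one interval: r = e^(−kτ) = e^(−0.1230 × 3.59) = 0.6430
Before dose 6, 5 doses have been given (aged 1τ, 2τ, 3τ, 4τ, 5τ).
C_trough = C₀ × (r + r² + … + r^5) = C₀ × r(1−r^5)/(1−r)
        = 2.273 × 0.6430 × (1 − 0.1099) / (1 − 0.6430) = 3.644 mg/L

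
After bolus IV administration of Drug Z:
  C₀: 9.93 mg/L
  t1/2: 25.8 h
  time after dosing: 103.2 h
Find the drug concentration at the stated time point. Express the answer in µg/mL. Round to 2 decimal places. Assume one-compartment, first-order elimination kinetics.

k = ln2 / t½ = 0.693147 / 25.8 = 0.02687 h⁻¹
t / t½ = 103.2 / 25.8 = 4 half-lives
C = C₀ × (1/2)^4 = 9.930 × 0.06250 = 0.6206 mg/L
(0.6206 mg/L = 0.6206 µg/mL)

0.62 µg/mL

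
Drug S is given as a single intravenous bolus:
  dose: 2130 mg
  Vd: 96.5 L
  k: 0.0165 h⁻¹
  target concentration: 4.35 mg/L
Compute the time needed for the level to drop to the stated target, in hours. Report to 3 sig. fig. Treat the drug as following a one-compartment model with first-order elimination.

98.4 h

C₀ = Dose / Vd = 2130 / 96.5 = 22.07 mg/L
t = ln(C₀ / C) / k = ln(22.07 / 4.35) / 0.01650
  = ln(5.074) / 0.01650 = 1.624 / 0.01650 = 98.42 h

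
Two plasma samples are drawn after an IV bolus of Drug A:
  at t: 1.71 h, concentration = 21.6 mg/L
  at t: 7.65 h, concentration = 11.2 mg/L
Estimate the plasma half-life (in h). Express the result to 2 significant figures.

6.3 h

k = ln(C₁/C₂) / (t₂ − t₁) = ln(21.6/11.2) / (7.65 − 1.71)
  = 0.6568 / 5.940 = 0.1106 h⁻¹
t½ = ln2 / k = 0.693147 / 0.1106 = 6.267 h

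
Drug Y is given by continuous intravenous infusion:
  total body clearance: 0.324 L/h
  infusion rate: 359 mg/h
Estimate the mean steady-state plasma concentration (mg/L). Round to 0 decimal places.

1108 mg/L

At steady state Css = R₀ / CL = 359 / 0.3240 = 1108 mg/L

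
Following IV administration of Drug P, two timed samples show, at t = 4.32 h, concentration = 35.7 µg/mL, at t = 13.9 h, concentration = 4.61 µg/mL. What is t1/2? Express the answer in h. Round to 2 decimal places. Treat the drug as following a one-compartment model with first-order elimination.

k = ln(C₁/C₂) / (t₂ − t₁) = ln(35.7/4.61) / (13.9 − 4.32)
  = 2.047 / 9.580 = 0.2137 h⁻¹
t½ = ln2 / k = 0.693147 / 0.2137 = 3.244 h

3.24 h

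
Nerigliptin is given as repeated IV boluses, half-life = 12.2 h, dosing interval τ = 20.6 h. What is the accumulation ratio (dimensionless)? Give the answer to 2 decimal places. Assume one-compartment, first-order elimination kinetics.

1.45

k = ln2 / t½ = 0.693147 / 12.2 = 0.05682 h⁻¹
e^(−kτ) = e^(−0.05682 × 20.6) = 0.3102
Accumulation ratio R = 1 / (1 − e^(−kτ)) = 1 / (1 − 0.3102) = 1.450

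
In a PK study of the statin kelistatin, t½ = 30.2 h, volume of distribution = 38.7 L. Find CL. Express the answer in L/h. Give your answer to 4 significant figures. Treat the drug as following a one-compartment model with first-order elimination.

0.8882 L/h

k = ln2 / t½ = 0.693147 / 30.2 = 0.02295 h⁻¹
CL = k × Vd = 0.02295 × 38.7 = 0.8882 L/h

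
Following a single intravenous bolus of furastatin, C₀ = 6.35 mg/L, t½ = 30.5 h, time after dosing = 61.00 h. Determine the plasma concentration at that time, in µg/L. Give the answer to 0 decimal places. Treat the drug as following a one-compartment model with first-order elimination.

k = ln2 / t½ = 0.693147 / 30.5 = 0.02273 h⁻¹
t / t½ = 61.00 / 30.5 = 2 half-lives
C = C₀ × (1/2)^2 = 6.350 × 0.2500 = 1.588 mg/L
Convert: 1.588 mg/L × 1000 = 1588 µg/L

1588 µg/L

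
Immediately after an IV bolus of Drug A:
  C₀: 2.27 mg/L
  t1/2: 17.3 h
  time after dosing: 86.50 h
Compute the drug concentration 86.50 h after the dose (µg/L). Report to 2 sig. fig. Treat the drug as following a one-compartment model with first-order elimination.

71 µg/L

k = ln2 / t½ = 0.693147 / 17.3 = 0.04007 h⁻¹
t / t½ = 86.50 / 17.3 = 5 half-lives
C = C₀ × (1/2)^5 = 2.270 × 0.03125 = 0.07094 mg/L
Convert: 0.07094 mg/L × 1000 = 70.94 µg/L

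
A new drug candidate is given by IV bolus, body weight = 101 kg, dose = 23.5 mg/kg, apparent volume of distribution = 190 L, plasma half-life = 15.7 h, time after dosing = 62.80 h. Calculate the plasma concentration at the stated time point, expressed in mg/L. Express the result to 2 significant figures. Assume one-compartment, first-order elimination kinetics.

0.78 mg/L

Total dose = 23.5 × 101 = 2374 mg
C₀ = Dose / Vd = 2374 / 190 = 12.49 mg/L
k = ln2 / t½ = 0.693147 / 15.7 = 0.04415 h⁻¹
t / t½ = 62.80 / 15.7 = 4 half-lives
C = C₀ × (1/2)^4 = 12.49 × 0.06250 = 0.7806 mg/L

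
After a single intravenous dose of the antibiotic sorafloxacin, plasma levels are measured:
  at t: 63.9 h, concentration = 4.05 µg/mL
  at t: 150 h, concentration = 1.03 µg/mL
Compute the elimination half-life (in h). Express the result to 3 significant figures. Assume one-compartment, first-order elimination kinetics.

k = ln(C₁/C₂) / (t₂ − t₁) = ln(4.05/1.03) / (150 − 63.9)
  = 1.369 / 86.10 = 0.01590 h⁻¹
t½ = ln2 / k = 0.693147 / 0.01590 = 43.59 h

43.6 h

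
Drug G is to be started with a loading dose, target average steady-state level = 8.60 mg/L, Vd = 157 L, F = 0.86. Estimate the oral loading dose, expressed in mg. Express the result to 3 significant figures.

1570 mg

LD = Css × Vd / F = 8.60 × 157 / 0.86 = 1570 mg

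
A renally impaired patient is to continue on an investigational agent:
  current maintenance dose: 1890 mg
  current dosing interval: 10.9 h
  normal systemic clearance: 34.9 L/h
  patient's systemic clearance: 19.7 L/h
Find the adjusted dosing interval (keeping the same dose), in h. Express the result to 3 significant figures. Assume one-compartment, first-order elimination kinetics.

19.3 h

To keep the same average steady-state level, dosing rate must scale with clearance.
CL ratio = 19.7 / 34.9 = 0.5645
New interval (same dose) = 10.9 / 0.5645 = 19.31 h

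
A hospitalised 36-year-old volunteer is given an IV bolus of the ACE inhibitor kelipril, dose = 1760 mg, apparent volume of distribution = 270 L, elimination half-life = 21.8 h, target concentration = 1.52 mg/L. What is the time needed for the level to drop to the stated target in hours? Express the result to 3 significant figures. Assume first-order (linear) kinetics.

45.8 h

C₀ = Dose / Vd = 1760 / 270 = 6.519 mg/L
k = ln2 / t½ = 0.693147 / 21.8 = 0.03180 h⁻¹
t = ln(C₀ / C) / k = ln(6.519 / 1.52) / 0.03180
  = ln(4.289) / 0.03180 = 1.456 / 0.03180 = 45.79 h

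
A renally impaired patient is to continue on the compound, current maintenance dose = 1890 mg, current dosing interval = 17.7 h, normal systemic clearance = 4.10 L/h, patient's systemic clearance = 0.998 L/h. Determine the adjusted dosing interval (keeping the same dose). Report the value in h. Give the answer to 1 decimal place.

To keep the same average steady-state level, dosing rate must scale with clearance.
CL ratio = 0.998 / 4.10 = 0.2434
New interval (same dose) = 17.7 / 0.2434 = 72.72 h

72.7 h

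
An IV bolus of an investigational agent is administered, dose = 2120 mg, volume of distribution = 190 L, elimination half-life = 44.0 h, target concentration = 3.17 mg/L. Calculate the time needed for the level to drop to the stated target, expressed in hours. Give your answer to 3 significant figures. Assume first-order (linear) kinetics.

C₀ = Dose / Vd = 2120 / 190 = 11.16 mg/L
k = ln2 / t½ = 0.693147 / 44.0 = 0.01575 h⁻¹
t = ln(C₀ / C) / k = ln(11.16 / 3.17) / 0.01575
  = ln(3.521) / 0.01575 = 1.259 / 0.01575 = 79.94 h

79.9 h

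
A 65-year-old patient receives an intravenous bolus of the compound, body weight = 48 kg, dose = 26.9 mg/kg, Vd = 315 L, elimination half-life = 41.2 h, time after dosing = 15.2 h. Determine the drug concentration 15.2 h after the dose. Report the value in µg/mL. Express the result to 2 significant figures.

3.2 µg/mL

Total dose = 26.9 × 48 = 1291 mg
C₀ = Dose / Vd = 1291 / 315 = 4.098 mg/L
k = ln2 / t½ = 0.693147 / 41.2 = 0.01682 h⁻¹
C = C₀ · e^(−k·t) = 4.098 × e^(−0.01682 × 15.2)
  = 4.098 × 0.7744 = 3.173 mg/L
(3.173 mg/L = 3.173 µg/mL)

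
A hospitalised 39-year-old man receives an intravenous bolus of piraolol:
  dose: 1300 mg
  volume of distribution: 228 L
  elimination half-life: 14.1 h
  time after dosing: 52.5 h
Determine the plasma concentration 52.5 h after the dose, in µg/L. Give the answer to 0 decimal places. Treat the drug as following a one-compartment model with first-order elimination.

C₀ = Dose / Vd = 1300 / 228 = 5.702 mg/L
k = ln2 / t½ = 0.693147 / 14.1 = 0.04916 h⁻¹
C = C₀ · e^(−k·t) = 5.702 × e^(−0.04916 × 52.5)
  = 5.702 × 0.07571 = 0.4317 mg/L
Convert: 0.4317 mg/L × 1000 = 431.7 µg/L

432 µg/L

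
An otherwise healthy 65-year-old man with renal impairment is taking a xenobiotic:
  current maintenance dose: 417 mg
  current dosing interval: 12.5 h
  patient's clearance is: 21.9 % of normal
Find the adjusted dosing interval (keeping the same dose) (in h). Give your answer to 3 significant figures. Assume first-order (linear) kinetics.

57.1 h

To keep the same average steady-state level, dosing rate must scale with clearance.
CL ratio = 21.9 / 100 = 0.2190
New interval (same dose) = 12.5 / 0.2190 = 57.08 h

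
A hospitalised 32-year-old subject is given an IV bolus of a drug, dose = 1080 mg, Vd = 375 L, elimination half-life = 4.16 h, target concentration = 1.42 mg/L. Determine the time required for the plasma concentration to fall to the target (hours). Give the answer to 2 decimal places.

C₀ = Dose / Vd = 1080 / 375 = 2.880 mg/L
k = ln2 / t½ = 0.693147 / 4.16 = 0.1666 h⁻¹
t = ln(C₀ / C) / k = ln(2.880 / 1.42) / 0.1666
  = ln(2.028) / 0.1666 = 0.7071 / 0.1666 = 4.244 h

4.24 h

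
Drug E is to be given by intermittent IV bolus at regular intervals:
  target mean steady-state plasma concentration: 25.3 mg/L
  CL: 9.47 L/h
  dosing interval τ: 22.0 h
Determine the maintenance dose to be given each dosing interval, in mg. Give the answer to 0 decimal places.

At steady state, Dose/τ = Css × CL.
Dose = Css × CL × τ = 25.3 × 9.470 × 22.0 = 5271 mg

5271 mg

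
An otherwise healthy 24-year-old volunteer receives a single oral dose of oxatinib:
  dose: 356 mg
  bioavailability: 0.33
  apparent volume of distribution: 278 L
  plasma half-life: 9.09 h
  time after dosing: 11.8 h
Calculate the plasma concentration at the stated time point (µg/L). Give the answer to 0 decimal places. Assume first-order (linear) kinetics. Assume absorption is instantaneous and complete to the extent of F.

172 µg/L

Amount reaching circulation = F × Dose = 0.33 × 356.0 = 117.5 mg
C₀ = F·Dose / Vd = 117.5 / 278 = 0.4227 mg/L
k = ln2 / t½ = 0.693147 / 9.09 = 0.07625 h⁻¹
C = C₀ · e^(−k·t) = 0.4227 × e^(−0.07625 × 11.8)
  = 0.4227 × 0.4067 = 0.1719 mg/L
Convert: 0.1719 mg/L × 1000 = 171.9 µg/L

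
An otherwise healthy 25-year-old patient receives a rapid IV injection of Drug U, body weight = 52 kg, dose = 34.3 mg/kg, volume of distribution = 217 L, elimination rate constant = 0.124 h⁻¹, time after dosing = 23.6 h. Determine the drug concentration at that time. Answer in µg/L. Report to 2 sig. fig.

Total dose = 34.3 × 52 = 1784 mg
C₀ = Dose / Vd = 1784 / 217 = 8.221 mg/L
C = C₀ · e^(−k·t) = 8.221 × e^(−0.1240 × 23.6)
  = 8.221 × 0.05359 = 0.4406 mg/L
Convert: 0.4406 mg/L × 1000 = 440.6 µg/L

440 µg/L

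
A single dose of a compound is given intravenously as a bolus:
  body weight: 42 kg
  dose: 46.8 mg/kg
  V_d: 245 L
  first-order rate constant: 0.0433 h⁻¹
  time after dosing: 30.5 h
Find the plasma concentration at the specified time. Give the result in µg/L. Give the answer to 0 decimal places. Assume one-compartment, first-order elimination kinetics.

2142 µg/L

Total dose = 46.8 × 42 = 1966 mg
C₀ = Dose / Vd = 1966 / 245 = 8.024 mg/L
C = C₀ · e^(−k·t) = 8.024 × e^(−0.04330 × 30.5)
  = 8.024 × 0.2670 = 2.142 mg/L
Convert: 2.142 mg/L × 1000 = 2142 µg/L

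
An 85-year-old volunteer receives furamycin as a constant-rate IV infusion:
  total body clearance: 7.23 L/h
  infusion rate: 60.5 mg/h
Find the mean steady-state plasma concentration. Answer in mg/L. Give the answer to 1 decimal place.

8.4 mg/L

At steady state Css = R₀ / CL = 60.5 / 7.230 = 8.368 mg/L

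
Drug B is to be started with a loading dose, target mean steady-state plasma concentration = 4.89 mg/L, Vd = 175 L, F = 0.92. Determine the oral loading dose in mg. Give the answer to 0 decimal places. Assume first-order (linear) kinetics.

930 mg

LD = Css × Vd / F = 4.89 × 175 / 0.92 = 930.2 mg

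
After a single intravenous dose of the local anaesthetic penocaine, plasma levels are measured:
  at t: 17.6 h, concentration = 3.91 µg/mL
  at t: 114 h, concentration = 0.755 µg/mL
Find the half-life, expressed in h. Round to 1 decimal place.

k = ln(C₁/C₂) / (t₂ − t₁) = ln(3.91/0.755) / (114 − 17.6)
  = 1.645 / 96.40 = 0.01706 h⁻¹
t½ = ln2 / k = 0.693147 / 0.01706 = 40.63 h

40.6 h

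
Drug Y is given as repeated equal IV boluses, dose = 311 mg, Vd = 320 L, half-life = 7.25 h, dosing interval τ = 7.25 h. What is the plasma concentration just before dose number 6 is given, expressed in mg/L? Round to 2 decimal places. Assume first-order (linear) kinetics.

C₀ per dose = Dose / Vd = 311 / 320 = 0.9719 mg/L
k = ln2 / t½ = 0.693147 / 7.25 = 0.09561 h⁻¹
Fraction remaining after one interval: r = e^(−kτ) = e^(−0.09561 × 7.25) = 0.5000
Before dose 6, 5 doses have been given (aged 1τ, 2τ, 3τ, 4τ, 5τ).
C_trough = C₀ × (r + r² + … + r^5) = C₀ × r(1−r^5)/(1−r)
        = 0.9719 × 0.5000 × (1 − 0.03125) / (1 − 0.5000) = 0.9415 mg/L

0.94 mg/L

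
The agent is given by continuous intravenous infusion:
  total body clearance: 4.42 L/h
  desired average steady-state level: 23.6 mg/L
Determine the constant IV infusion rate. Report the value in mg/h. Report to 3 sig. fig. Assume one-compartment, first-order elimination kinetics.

At steady state, infusion rate R₀ = Css × CL = 23.6 × 4.420 = 104.3 mg/h

104 mg/h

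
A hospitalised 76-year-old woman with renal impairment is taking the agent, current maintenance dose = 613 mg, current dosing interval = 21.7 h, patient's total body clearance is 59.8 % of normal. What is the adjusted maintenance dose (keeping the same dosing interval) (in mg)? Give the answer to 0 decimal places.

To keep the same average steady-state level, dosing rate must scale with clearance.
CL ratio = 59.8 / 100 = 0.5980
New dose (same interval) = 613 × 0.5980 = 366.6 mg

367 mg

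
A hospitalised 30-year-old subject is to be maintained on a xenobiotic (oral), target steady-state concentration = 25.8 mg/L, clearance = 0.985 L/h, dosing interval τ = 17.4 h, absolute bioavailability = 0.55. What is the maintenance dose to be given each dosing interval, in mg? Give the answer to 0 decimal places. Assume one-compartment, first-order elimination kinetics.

804 mg

At steady state, F × (Dose/τ) = Css × CL.
Dose = Css × CL × τ / F = 25.8 × 0.9850 × 17.4 / 0.55 = 804.0 mg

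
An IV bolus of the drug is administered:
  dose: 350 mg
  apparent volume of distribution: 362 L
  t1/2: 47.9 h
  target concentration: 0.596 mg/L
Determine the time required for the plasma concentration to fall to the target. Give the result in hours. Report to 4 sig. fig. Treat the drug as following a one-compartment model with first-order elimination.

33.43 h

C₀ = Dose / Vd = 350.0 / 362 = 0.9669 mg/L
k = ln2 / t½ = 0.693147 / 47.9 = 0.01447 h⁻¹
t = ln(C₀ / C) / k = ln(0.9669 / 0.596) / 0.01447
  = ln(1.622) / 0.01447 = 0.4837 / 0.01447 = 33.43 h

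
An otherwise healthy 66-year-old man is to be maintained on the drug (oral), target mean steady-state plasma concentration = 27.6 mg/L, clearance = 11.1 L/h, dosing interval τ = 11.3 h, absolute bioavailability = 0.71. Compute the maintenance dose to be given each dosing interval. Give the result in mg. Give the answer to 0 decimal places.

At steady state, F × (Dose/τ) = Css × CL.
Dose = Css × CL × τ / F = 27.6 × 11.10 × 11.3 / 0.71 = 4876 mg

4876 mg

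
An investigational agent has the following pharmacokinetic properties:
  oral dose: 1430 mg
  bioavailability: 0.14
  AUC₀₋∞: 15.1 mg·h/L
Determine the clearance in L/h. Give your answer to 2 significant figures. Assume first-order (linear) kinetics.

CL = F·Dose / AUC = 0.14 × 1430 / 15.1 = 13.26 L/h

13 L/h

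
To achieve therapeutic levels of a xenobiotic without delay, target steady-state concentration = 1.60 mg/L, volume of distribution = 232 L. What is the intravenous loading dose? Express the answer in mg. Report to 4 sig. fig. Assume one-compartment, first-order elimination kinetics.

LD = Css × Vd = 1.60 × 232 = 371.2 mg

371.2 mg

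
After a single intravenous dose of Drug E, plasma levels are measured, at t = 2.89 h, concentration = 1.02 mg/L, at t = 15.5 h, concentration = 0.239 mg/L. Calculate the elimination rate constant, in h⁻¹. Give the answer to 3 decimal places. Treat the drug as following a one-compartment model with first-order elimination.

k = ln(C₁/C₂) / (t₂ − t₁) = ln(1.02/0.239) / (15.5 − 2.89)
  = 1.451 / 12.61 = 0.1151 h⁻¹

0.115 h⁻¹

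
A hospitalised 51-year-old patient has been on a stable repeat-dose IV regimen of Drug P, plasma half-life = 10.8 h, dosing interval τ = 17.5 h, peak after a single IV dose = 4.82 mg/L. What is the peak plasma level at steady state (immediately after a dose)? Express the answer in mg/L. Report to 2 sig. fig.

k = ln2 / t½ = 0.693147 / 10.8 = 0.06418 h⁻¹
e^(−kτ) = e^(−0.06418 × 17.5) = 0.3253
Accumulation ratio R = 1 / (1 − e^(−kτ)) = 1 / (1 − 0.3253) = 1.482
Steady-state peak = C₀ × R = 4.82 × 1.482 = 7.143 mg/L

7.1 mg/L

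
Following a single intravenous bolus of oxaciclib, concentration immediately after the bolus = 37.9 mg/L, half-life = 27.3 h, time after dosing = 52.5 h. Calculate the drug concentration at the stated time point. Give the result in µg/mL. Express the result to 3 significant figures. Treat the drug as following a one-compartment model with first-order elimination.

9.99 µg/mL

k = ln2 / t½ = 0.693147 / 27.3 = 0.02539 h⁻¹
C = C₀ · e^(−k·t) = 37.90 × e^(−0.02539 × 52.5)
  = 37.90 × 0.2637 = 9.994 mg/L
(9.994 mg/L = 9.994 µg/mL)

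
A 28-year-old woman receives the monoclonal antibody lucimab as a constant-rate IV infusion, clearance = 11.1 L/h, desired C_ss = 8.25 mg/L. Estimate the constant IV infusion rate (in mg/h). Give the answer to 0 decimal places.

92 mg/h

At steady state, infusion rate R₀ = Css × CL = 8.25 × 11.10 = 91.58 mg/h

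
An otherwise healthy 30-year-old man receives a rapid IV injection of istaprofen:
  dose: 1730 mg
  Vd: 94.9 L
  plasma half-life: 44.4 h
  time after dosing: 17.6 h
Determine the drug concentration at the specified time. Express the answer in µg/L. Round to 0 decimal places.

C₀ = Dose / Vd = 1730 / 94.9 = 18.23 mg/L
k = ln2 / t½ = 0.693147 / 44.4 = 0.01561 h⁻¹
C = C₀ · e^(−k·t) = 18.23 × e^(−0.01561 × 17.6)
  = 18.23 × 0.7598 = 13.85 mg/L
Convert: 13.85 mg/L × 1000 = 13850 µg/L

13850 µg/L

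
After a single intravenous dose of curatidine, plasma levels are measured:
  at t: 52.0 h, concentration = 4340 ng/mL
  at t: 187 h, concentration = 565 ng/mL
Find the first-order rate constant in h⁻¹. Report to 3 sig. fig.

k = ln(C₁/C₂) / (t₂ − t₁) = ln(4340/565) / (187 − 52.0)
  = 2.039 / 135.0 = 0.01510 h⁻¹

0.0151 h⁻¹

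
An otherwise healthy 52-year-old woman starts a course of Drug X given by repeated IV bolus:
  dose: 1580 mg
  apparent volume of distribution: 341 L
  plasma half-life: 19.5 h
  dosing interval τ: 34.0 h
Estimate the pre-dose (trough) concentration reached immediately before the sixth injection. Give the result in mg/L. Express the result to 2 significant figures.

2.0 mg/L

C₀ per dose = Dose / Vd = 1580 / 341 = 4.633 mg/L
k = ln2 / t½ = 0.693147 / 19.5 = 0.03555 h⁻¹
Fraction remaining after one interval: r = e^(−kτ) = e^(−0.03555 × 34.0) = 0.2986
Before dose 6, 5 doses have been given (aged 1τ, 2τ, 3τ, 4τ, 5τ).
C_trough = C₀ × (r + r² + … + r^5) = C₀ × r(1−r^5)/(1−r)
        = 4.633 × 0.2986 × (1 − 0.002374) / (1 − 0.2986) = 1.968 mg/L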